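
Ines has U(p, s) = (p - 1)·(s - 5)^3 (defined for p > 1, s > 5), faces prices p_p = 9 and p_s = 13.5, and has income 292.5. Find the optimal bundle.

MU_p = (s−5)^3, MU_s = 3·(p−1)·(s−5)^2.
MRS = (1/3)·(s−5)/(p−1).
Tangency: set MRS = p_p/p_s = 9/13.5 = 2/3.
So (1/3)·(s − 5)/(p − 1) = 2/3, i.e. (s − 5) = 2·(p − 1).
Rewrite the budget in excess-of-subsistence terms: 9·(p − 1) + 13.5·(s − 5) = 292.5 − 9·1 − 13.5·5 = 216.
Substituting, 36·(p − 1) = 216, so p − 1 = 6 and p* = 7.
Then s − 5 = 2·6 = 12, so s* = 17.

p* = 7, s* = 17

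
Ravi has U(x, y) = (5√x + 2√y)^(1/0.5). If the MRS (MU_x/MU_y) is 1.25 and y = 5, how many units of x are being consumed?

For CES with ρ = 0.5, MRS = (5/2)·√(y/x).
Setting (5/2)·√(5/x) = 1.25 gives √(5/x) = 0.5, so 5/x = 0.25 and x = 20.

x = 20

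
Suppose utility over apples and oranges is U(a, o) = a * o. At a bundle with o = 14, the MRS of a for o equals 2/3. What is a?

MU_a = o and MU_o = a.
MRS = MU_a/MU_o = o/a.
Substitute o = 14: MRS = 14/a. Setting 14/a = 2/3 gives a = 14/(2/3) = 21.

a = 21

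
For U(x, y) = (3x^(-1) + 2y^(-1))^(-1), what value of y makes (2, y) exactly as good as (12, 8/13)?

U depends on (x, y) only through S = 3x^(-1) + 2y^(-1), so equal utility means equal S. At (12, 8/13): S = 3.5.
With x = 2: 3·2^(-1) = 1.5, so 2y^(-1) = 3.5 − 1.5 = 2, i.e. y^(-1) = 1.
Hence y = 1/1 = 1.
Check: U(2, 1) = 0.2857.

y = 1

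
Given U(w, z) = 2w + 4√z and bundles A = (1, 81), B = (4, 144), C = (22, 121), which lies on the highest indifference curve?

Evaluate utility at each bundle:
U(A) = 38.000.
U(B) = 56.000.
U(C) = 88.000.
Highest utility is C, so C ≻ B ≻ A.

Bundle C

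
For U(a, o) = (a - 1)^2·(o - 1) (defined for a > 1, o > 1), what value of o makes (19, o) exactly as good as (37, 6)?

U(37, 6) = 6480.
Set U(19, o) = 6480 and solve.
With a = 19: (19 − 1)^2 = 324, so (o − 1) = 6480/324 = 20.
So o = 1 + 20 = 21.
Check: U(19, 21) = 6480.

o = 21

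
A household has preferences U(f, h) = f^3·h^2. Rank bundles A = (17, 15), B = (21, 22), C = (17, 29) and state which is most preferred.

Bundle B

Evaluate utility at each bundle:
U(A) = 1105425.
U(B) = 4482324.
U(C) = 4131833.
Highest utility is B, so B ≻ C ≻ A.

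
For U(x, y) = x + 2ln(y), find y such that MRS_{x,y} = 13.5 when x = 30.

MU_x = 1, MU_y = 2/y.
MRS = 1 ÷ (2/y).
MRS depends only on y: 0.5·y = 13.5 ⇒ y = 13.5/0.5 = 27.

y = 27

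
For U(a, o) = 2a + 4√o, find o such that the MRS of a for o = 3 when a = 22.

o = 9

MU_a = 2, MU_o = 4/(2√o).
MRS = 2 ÷ (4/(2√o)).
MRS depends only on o: √o = 3 ⇒ √o = 3 ⇒ o = 9.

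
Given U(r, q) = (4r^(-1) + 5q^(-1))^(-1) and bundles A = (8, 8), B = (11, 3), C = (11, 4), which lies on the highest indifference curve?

Bundle A

Evaluate utility at each bundle:
U(A) = 0.889.
U(B) = 0.493.
U(C) = 0.620.
Highest utility is A, so A ≻ C ≻ B.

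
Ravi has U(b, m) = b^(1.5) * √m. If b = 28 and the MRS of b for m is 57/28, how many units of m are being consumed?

MU_b = 1.5·√b·√m and MU_m = 0.5·b^(1.5)·m^(-0.5).
MRS = MU_b/MU_m = (3)·m/b.
Substitute b = 28: MRS = m/(28/3). Setting m/(28/3) = 57/28 gives m = (57/28)·(28/3) = 19.

m = 19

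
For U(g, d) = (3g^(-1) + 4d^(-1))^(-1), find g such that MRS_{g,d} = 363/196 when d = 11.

g = 7

For CES with ρ = -1, MRS = (3/4)·(d/g)^2.
Setting (3/4)·(11/g)^2 = 363/196 gives (11/g)^2 = 121/49, so 11/g = 11/7 and g = 7.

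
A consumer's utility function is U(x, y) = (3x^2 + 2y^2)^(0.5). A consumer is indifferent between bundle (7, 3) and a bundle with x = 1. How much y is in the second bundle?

y = 9

U depends on (x, y) only through S = 3x^2 + 2y^2, so equal utility means equal S. At (7, 3): S = 165.
With x = 1: 3·1^2 = 3, so 2y^2 = 165 − 3 = 162, i.e. y^2 = 81.
Hence y = √81 = 9.
Check: U(1, 9) = 12.8452.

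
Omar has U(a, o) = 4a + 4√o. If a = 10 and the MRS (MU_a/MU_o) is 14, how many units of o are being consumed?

MU_a = 4, MU_o = 4/(2√o).
MRS = 4 ÷ (4/(2√o)).
MRS depends only on o: 2·√o = 14 ⇒ √o = 14/2 = 7 ⇒ o = 49.

o = 49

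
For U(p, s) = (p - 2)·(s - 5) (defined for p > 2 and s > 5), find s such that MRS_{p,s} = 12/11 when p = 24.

MU_p = (s−5), MU_s = (p−2).
MRS = (s−5)/(p−2).
Substitute p = 24: MRS = (s − 5)/22. Setting this equal to 12/11 gives s − 5 = (12/11)·22 = 24, so s = 29.

s = 29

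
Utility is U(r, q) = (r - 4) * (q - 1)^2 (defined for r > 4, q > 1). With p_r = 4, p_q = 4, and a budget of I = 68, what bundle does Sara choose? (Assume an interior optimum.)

MU_r = (q−1)^2, MU_q = 2·(r−4)·(q−1).
MRS = (1/2)·(q−1)/(r−4).
Tangency: set MRS = p_r/p_q = 4/4 = 1.
So (1/2)·(q − 1)/(r − 4) = 1, i.e. (q − 1) = 2·(r − 4).
Rewrite the budget in excess-of-subsistence terms: 4·(r − 4) + 4·(q − 1) = 68 − 4·4 − 4·1 = 48.
Substituting, 12·(r − 4) = 48, so r − 4 = 4 and r* = 8.
Then q − 1 = 2·4 = 8, so q* = 9.

r* = 8, q* = 9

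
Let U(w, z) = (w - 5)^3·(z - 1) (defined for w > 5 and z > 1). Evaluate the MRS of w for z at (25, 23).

MU_w = 3·(w−5)^2·(z−1), MU_z = (w−5)^3.
MRS = (3/1)·(z−1)/(w−5).
At (25, 23): MRS = 3.3.
The indifference curve has slope −3.3 at this bundle.

MRS = 3.3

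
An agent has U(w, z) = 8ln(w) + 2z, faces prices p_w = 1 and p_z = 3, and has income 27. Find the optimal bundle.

w* = 12, z* = 5

MU_w = 8/w, MU_z = 2.
MRS = 8/w ÷ 2.
Tangency: set MRS = p_w/p_z = 1/3.
MRS depends only on w: 4/w = 1/3 ⇒ w* = 4/(1/3) = 12.
From the budget, 3·z = 27 − 1·12 = 15, so z* = 5.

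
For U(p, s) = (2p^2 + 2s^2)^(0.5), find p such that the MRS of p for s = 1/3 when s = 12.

For CES with ρ = 2, MRS = (s/p)^(-1).
Setting (12/p)^(-1) = 1/3 gives 12/p = 3 and p = 4.

p = 4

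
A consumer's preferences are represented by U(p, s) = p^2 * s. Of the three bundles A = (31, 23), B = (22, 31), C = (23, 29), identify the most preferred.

Bundle A

Evaluate utility at each bundle:
U(A) = 22103.
U(B) = 15004.
U(C) = 15341.
Highest utility is A, so A ≻ C ≻ B.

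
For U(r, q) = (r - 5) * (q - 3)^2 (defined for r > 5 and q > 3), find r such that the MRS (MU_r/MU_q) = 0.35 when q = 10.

r = 15

MU_r = (q−3)^2, MU_q = 2·(r−5)·(q−3).
MRS = (1/2)·(q−3)/(r−5).
Substitute q = 10: MRS = 3.5/(r − 5). Setting this equal to 0.35 gives r − 5 = 3.5/0.35 = 10, so r = 15.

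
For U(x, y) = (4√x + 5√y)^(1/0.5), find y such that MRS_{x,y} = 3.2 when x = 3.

For CES with ρ = 0.5, MRS = (4/5)·√(y/x).
Setting (4/5)·√(y/3) = 3.2 gives √(y/3) = 4, so y/3 = 16 and y = 48.

y = 48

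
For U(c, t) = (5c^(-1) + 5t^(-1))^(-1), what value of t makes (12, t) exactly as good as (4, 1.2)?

U depends on (c, t) only through S = 5c^(-1) + 5t^(-1), so equal utility means equal S. At (4, 1.2): S = 65/12.
With c = 12: 5·12^(-1) = 5/12, so 5t^(-1) = 65/12 − 5/12 = 5, i.e. t^(-1) = 1.
Hence t = 1/1 = 1.
Check: U(12, 1) = 0.1846.

t = 1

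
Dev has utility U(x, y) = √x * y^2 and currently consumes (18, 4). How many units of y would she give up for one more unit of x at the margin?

MU_x = 0.5·x^(-0.5)·y^2 and MU_y = 2·√x·y.
MRS = MU_x/MU_y = (0.25)·y/x.
At (18, 4): MRS = 1/18.
The indifference curve has slope −1/18 at this bundle.

MRS = 1/18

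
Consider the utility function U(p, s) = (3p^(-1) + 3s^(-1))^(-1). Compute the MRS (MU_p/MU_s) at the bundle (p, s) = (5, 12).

MRS = 144/25

For CES with ρ = -1, MRS = (s/p)^2.
At (5, 12): MRS = 144/25.
So at (5, 12) the consumer would give up 144/25 units of s for one more unit of p.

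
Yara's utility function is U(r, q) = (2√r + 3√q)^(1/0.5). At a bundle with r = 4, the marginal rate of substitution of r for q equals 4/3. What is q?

q = 16

For CES with ρ = 0.5, MRS = (2/3)·√(q/r).
Setting (2/3)·√(q/4) = 4/3 gives √(q/4) = 2, so q/4 = 4 and q = 16.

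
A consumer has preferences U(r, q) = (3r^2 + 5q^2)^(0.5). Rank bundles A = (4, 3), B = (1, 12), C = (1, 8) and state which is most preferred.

Evaluate utility at each bundle:
U(A) = 9.644.
U(B) = 26.889.
U(C) = 17.972.
Highest utility is B, so B ≻ C ≻ A.

Bundle B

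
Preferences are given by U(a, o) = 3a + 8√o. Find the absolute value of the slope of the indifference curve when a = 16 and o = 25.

MRS = 3.75

MU_a = 3, MU_o = 8/(2√o).
MRS = 3 ÷ (8/(2√o)).
At (16, 25): MRS = 3.75.
So at (16, 25) the consumer would give up 3.75 units of o for one more unit of a.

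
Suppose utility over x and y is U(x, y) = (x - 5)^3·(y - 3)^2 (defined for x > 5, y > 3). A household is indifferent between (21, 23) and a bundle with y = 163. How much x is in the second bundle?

U(21, 23) = 1638400.
Set U(x, 163) = 1638400 and solve.
With y = 163: (163 − 3)^2 = 25600, so (x − 5)^3 = 1638400/25600 = 64.
Taking the cube root (with x > 5): x − 5 = 4, so x = 9.
Check: U(9, 163) = 1638400.

x = 9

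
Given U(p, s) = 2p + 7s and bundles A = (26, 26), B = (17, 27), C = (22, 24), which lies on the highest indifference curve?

Bundle A

Evaluate utility at each bundle:
U(A) = 234.
U(B) = 223.
U(C) = 212.
Highest utility is A, so A ≻ B ≻ C.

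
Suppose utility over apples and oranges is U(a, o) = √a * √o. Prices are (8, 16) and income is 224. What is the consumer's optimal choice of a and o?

MU_a = 0.5·a^(-0.5)·√o and MU_o = 0.5·√a·o^(-0.5).
MRS = MU_a/MU_o = o/a.
Tangency: set MRS = p_a/p_o = 8/16 = 0.5.
So o/a = 0.5, i.e. o = 0.5·a.
Substitute into the budget 8·a + 16·o = 224: 16·a = 224, so a* = 14.
Then o* = 0.5·14 = 7.

a* = 14, o* = 7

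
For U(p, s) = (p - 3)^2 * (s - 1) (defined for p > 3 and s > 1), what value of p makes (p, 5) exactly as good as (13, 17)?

p = 23

U(13, 17) = 1600.
Set U(p, 5) = 1600 and solve.
With s = 5: (5 − 1) = 4, so (p − 3)^2 = 1600/4 = 400.
Taking the square root (with p > 3): p − 3 = 20, so p = 23.
Check: U(23, 5) = 1600.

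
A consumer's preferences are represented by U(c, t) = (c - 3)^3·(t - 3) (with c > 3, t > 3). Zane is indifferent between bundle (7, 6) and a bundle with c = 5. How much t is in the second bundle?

U(7, 6) = 192.
Set U(5, t) = 192 and solve.
With c = 5: (5 − 3)^3 = 8, so (t − 3) = 192/8 = 24.
So t = 3 + 24 = 27.
Check: U(5, 27) = 192.

t = 27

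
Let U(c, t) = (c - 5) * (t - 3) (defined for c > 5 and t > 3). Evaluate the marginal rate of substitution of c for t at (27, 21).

MRS = 9/11

MU_c = (t−3), MU_t = (c−5).
MRS = (t−3)/(c−5).
At (27, 21): MRS = 9/11.
The indifference curve has slope −9/11 at this bundle.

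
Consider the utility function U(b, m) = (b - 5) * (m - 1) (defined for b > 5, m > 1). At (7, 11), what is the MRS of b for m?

MRS = 5

MU_b = (m−1), MU_m = (b−5).
MRS = (m−1)/(b−5).
At (7, 11): MRS = 5.
That is, one extra unit of b is worth 5 units of m at the margin.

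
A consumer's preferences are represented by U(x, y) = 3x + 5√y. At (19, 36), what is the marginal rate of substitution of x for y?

MU_x = 3, MU_y = 5/(2√y).
MRS = 3 ÷ (5/(2√y)).
At (19, 36): MRS = 7.2.
The indifference curve has slope −7.2 at this bundle.

MRS = 7.2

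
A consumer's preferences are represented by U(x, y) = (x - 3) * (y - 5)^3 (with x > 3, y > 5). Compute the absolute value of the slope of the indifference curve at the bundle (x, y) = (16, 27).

MRS = 22/39

MU_x = (y−5)^3, MU_y = 3·(x−3)·(y−5)^2.
MRS = (1/3)·(y−5)/(x−3).
At (16, 27): MRS = 22/39.
That is, one extra unit of x is worth 22/39 units of y at the margin.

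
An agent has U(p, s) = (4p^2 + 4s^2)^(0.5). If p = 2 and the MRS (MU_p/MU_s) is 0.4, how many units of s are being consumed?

s = 5

For CES with ρ = 2, MRS = (s/p)^(-1).
Setting (s/2)^(-1) = 0.4 gives s/2 = 2.5 and s = 5.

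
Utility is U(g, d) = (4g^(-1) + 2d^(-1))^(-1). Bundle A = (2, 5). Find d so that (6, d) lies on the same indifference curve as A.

d = 15/13

U depends on (g, d) only through S = 4g^(-1) + 2d^(-1), so equal utility means equal S. At (2, 5): S = 2.4.
With g = 6: 4·6^(-1) = 2/3, so 2d^(-1) = 2.4 − 2/3 = 26/15, i.e. d^(-1) = 13/15.
Hence d = 1/(13/15) = 15/13.
Check: U(6, 15/13) = 0.4167.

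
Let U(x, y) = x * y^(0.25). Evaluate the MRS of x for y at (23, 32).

MU_x = y^(0.25) and MU_y = 0.25·x·y^(-0.75).
MRS = MU_x/MU_y = (4)·y/x.
At (23, 32): MRS = 128/23.
That is, one extra unit of x is worth 128/23 units of y at the margin.

MRS = 128/23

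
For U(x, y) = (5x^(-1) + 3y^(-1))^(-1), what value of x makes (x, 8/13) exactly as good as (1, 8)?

U depends on (x, y) only through S = 5x^(-1) + 3y^(-1), so equal utility means equal S. At (1, 8): S = 5.375.
With y = 8/13: 3·(8/13)^(-1) = 4.875, so 5x^(-1) = 5.375 − 4.875 = 0.5, i.e. x^(-1) = 0.1.
Hence x = 1/0.1 = 10.
Check: U(10, 8/13) = 0.186.

x = 10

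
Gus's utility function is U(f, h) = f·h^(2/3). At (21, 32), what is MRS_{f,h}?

MU_f = h^(2/3) and MU_h = 2/3·f·h^(-1/3).
MRS = MU_f/MU_h = (1.5)·h/f.
At (21, 32): MRS = 16/7.
The indifference curve has slope −16/7 at this bundle.

MRS = 16/7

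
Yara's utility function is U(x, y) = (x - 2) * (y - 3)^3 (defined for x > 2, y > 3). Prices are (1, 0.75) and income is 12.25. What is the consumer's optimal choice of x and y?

x* = 4, y* = 11

MU_x = (y−3)^3, MU_y = 3·(x−2)·(y−3)^2.
MRS = (1/3)·(y−3)/(x−2).
Tangency: set MRS = p_x/p_y = 1/0.75 = 4/3.
So (1/3)·(y − 3)/(x − 2) = 4/3, i.e. (y − 3) = 4·(x − 2).
Rewrite the budget in excess-of-subsistence terms: 1·(x − 2) + 0.75·(y − 3) = 12.25 − 1·2 − 0.75·3 = 8.
Substituting, 4·(x − 2) = 8, so x − 2 = 2 and x* = 4.
Then y − 3 = 4·2 = 8, so y* = 11.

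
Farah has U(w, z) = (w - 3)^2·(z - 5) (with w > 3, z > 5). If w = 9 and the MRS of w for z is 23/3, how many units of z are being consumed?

z = 28

MU_w = 2·(w−3)·(z−5), MU_z = (w−3)^2.
MRS = (2/1)·(z−5)/(w−3).
Substitute w = 9: MRS = (z − 5)/3. Setting this equal to 23/3 gives z − 5 = (23/3)·3 = 23, so z = 28.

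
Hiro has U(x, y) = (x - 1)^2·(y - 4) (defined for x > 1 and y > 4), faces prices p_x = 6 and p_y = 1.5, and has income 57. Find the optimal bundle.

MU_x = 2·(x−1)·(y−4), MU_y = (x−1)^2.
MRS = (2/1)·(y−4)/(x−1).
Tangency: set MRS = p_x/p_y = 6/1.5 = 4.
So (2/1)·(y − 4)/(x − 1) = 4, i.e. (y − 4) = 2·(x − 1).
Rewrite the budget in excess-of-subsistence terms: 6·(x − 1) + 1.5·(y − 4) = 57 − 6·1 − 1.5·4 = 45.
Substituting, 9·(x − 1) = 45, so x − 1 = 5 and x* = 6.
Then y − 4 = 2·5 = 10, so y* = 14.

x* = 6, y* = 14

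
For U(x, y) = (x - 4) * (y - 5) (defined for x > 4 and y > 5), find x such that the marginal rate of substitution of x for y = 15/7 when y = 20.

x = 11

MU_x = (y−5), MU_y = (x−4).
MRS = (y−5)/(x−4).
Substitute y = 20: MRS = 15/(x − 4). Setting this equal to 15/7 gives x − 4 = 15/(15/7) = 7, so x = 11.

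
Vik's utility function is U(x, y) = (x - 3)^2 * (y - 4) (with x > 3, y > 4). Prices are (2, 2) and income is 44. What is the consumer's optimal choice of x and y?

x* = 13, y* = 9

MU_x = 2·(x−3)·(y−4), MU_y = (x−3)^2.
MRS = (2/1)·(y−4)/(x−3).
Tangency: set MRS = p_x/p_y = 2/2 = 1.
So (2/1)·(y − 4)/(x − 3) = 1, i.e. (y − 4) = 0.5·(x − 3).
Rewrite the budget in excess-of-subsistence terms: 2·(x − 3) + 2·(y − 4) = 44 − 2·3 − 2·4 = 30.
Substituting, 3·(x − 3) = 30, so x − 3 = 10 and x* = 13.
Then y − 4 = 0.5·10 = 5, so y* = 9.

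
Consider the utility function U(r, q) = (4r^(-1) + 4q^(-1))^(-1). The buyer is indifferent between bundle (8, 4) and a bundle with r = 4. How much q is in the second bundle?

U depends on (r, q) only through S = 4r^(-1) + 4q^(-1), so equal utility means equal S. At (8, 4): S = 1.5.
With r = 4: 4·4^(-1) = 1, so 4q^(-1) = 1.5 − 1 = 0.5, i.e. q^(-1) = 0.125.
Hence q = 1/0.125 = 8.
Check: U(4, 8) = 0.6667.

q = 8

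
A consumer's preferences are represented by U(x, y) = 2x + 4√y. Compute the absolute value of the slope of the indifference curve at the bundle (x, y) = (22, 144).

MRS = 12

MU_x = 2, MU_y = 4/(2√y).
MRS = 2 ÷ (4/(2√y)).
At (22, 144): MRS = 12.
The indifference curve has slope −12 at this bundle.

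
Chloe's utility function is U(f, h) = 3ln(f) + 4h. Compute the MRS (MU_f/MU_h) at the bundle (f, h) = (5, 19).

MRS = 0.15

MU_f = 3/f, MU_h = 4.
MRS = 3/f ÷ 4.
At (5, 19): MRS = 0.15.
So at (5, 19) the consumer would give up 0.15 units of h for one more unit of f.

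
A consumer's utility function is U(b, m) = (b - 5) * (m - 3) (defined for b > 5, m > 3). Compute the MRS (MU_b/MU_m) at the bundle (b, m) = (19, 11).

MU_b = (m−3), MU_m = (b−5).
MRS = (m−3)/(b−5).
At (19, 11): MRS = 4/7.
That is, one extra unit of b is worth 4/7 units of m at the margin.

MRS = 4/7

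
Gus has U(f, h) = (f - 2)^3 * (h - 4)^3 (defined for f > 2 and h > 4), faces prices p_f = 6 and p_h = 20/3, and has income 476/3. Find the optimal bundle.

MU_f = 3·(f−2)^2·(h−4)^3, MU_h = 3·(f−2)^3·(h−4)^2.
MRS = (h−4)/(f−2).
Tangency: set MRS = p_f/p_h = 6/(20/3) = 0.9.
So (h − 4)/(f − 2) = 0.9, i.e. (h − 4) = 0.9·(f − 2).
Rewrite the budget in excess-of-subsistence terms: 6·(f − 2) + (20/3)·(h − 4) = 476/3 − 6·2 − (20/3)·4 = 120.
Substituting, 12·(f − 2) = 120, so f − 2 = 10 and f* = 12.
Then h − 4 = 0.9·10 = 9, so h* = 13.

f* = 12, h* = 13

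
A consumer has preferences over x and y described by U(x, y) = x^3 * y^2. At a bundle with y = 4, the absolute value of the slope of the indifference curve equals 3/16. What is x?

x = 32

MU_x = 3·x^2·y^2 and MU_y = 2·x^3·y.
MRS = MU_x/MU_y = (3/2)·y/x.
Substitute y = 4: MRS = 6/x. Setting 6/x = 3/16 gives x = 6/(3/16) = 32.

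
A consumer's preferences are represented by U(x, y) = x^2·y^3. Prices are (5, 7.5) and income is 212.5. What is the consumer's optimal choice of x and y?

MU_x = 2·x·y^3 and MU_y = 3·x^2·y^2.
MRS = MU_x/MU_y = (2/3)·y/x.
Tangency: set MRS = p_x/p_y = 5/7.5 = 2/3.
So (2/3)·y/x = 2/3, i.e. y = x.
Substitute into the budget 5·x + 7.5·y = 212.5: 12.5·x = 212.5, so x* = 17.
Then y* = 17.

x* = 17, y* = 17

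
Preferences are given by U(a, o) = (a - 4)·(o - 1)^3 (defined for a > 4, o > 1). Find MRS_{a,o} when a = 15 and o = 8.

MRS = 7/33

MU_a = (o−1)^3, MU_o = 3·(a−4)·(o−1)^2.
MRS = (1/3)·(o−1)/(a−4).
At (15, 8): MRS = 7/33.
So at (15, 8) the consumer would give up 7/33 units of o for one more unit of a.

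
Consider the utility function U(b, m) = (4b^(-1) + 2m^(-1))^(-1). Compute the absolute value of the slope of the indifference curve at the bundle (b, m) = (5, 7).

MRS = 98/25

For CES with ρ = -1, MRS = (4/2)·(m/b)^2.
At (5, 7): MRS = 98/25.
The indifference curve has slope −98/25 at this bundle.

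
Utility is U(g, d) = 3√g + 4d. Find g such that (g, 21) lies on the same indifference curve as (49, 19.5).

g = 25

U(49, 19.5) = 99.
Set U(g, 21) = 99 and solve.
With d = 21: 3√g = 99 − 4·21 = 15, so √g = 5 and g = 25.
Check: U(25, 21) = 99.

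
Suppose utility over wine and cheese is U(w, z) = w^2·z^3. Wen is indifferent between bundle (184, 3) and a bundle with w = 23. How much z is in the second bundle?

U(184, 3) = 914112.
Set U(23, z) = 914112 and solve.
With w = 23: 23^2 = 529, so z^3 = 914112/529 = 1728; taking the cube root, z = 12.
Check: U(23, 12) = 914112.

z = 12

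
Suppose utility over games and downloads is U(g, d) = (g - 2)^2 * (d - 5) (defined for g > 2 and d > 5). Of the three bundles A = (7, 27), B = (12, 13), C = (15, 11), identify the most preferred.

Bundle C

Evaluate utility at each bundle:
U(A) = 550.
U(B) = 800.
U(C) = 1014.
Highest utility is C, so C ≻ B ≻ A.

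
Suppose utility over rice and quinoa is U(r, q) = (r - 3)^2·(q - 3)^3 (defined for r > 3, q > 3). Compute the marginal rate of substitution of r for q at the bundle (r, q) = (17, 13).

MRS = 10/21

MU_r = 2·(r−3)·(q−3)^3, MU_q = 3·(r−3)^2·(q−3)^2.
MRS = (2/3)·(q−3)/(r−3).
At (17, 13): MRS = 10/21.
So at (17, 13) the consumer would give up 10/21 units of q for one more unit of r.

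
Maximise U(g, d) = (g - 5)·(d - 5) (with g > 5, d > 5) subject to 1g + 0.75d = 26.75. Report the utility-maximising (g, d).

g* = 14, d* = 17

MU_g = (d−5), MU_d = (g−5).
MRS = (d−5)/(g−5).
Tangency: set MRS = p_g/p_d = 1/0.75 = 4/3.
So (d − 5)/(g − 5) = 4/3, i.e. (d − 5) = (4/3)·(g − 5).
Rewrite the budget in excess-of-subsistence terms: 1·(g − 5) + 0.75·(d − 5) = 26.75 − 1·5 − 0.75·5 = 18.
Substituting, 2·(g − 5) = 18, so g − 5 = 9 and g* = 14.
Then d − 5 = (4/3)·9 = 12, so d* = 17.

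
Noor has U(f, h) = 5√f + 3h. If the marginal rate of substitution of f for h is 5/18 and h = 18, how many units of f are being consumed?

MU_f = 5/(2√f), MU_h = 3.
MRS = 5/(2√f) ÷ 3.
MRS depends only on f: (5/6)/√f = 5/18 ⇒ √f = (5/6)/(5/18) = 3 ⇒ f = 9.

f = 9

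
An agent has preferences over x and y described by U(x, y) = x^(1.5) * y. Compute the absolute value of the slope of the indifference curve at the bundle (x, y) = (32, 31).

MU_x = 1.5·√x·y and MU_y = x^(1.5).
MRS = MU_x/MU_y = (1.5)·y/x.
At (32, 31): MRS = 93/64.
So at (32, 31) the consumer would give up 93/64 units of y for one more unit of x.

MRS = 93/64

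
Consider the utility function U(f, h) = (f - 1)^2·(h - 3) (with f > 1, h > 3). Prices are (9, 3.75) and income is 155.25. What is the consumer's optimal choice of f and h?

MU_f = 2·(f−1)·(h−3), MU_h = (f−1)^2.
MRS = (2/1)·(h−3)/(f−1).
Tangency: set MRS = p_f/p_h = 9/3.75 = 2.4.
So (2/1)·(h − 3)/(f − 1) = 2.4, i.e. (h − 3) = 1.2·(f − 1).
Rewrite the budget in excess-of-subsistence terms: 9·(f − 1) + 3.75·(h − 3) = 155.25 − 9·1 − 3.75·3 = 135.
Substituting, 13.5·(f − 1) = 135, so f − 1 = 10 and f* = 11.
Then h − 3 = 1.2·10 = 12, so h* = 15.

f* = 11, h* = 15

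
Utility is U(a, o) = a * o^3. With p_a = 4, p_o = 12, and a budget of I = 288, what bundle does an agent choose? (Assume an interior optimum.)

MU_a = o^3 and MU_o = 3·a·o^2.
MRS = MU_a/MU_o = (1/3)·o/a.
Tangency: set MRS = p_a/p_o = 4/12 = 1/3.
So (1/3)·o/a = 1/3, i.e. o = a.
Substitute into the budget 4·a + 12·o = 288: 16·a = 288, so a* = 18.
Then o* = 18.

a* = 18, o* = 18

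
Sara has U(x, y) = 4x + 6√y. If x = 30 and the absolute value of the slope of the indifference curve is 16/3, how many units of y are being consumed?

MU_x = 4, MU_y = 6/(2√y).
MRS = 4 ÷ (6/(2√y)).
MRS depends only on y: (4/3)·√y = 16/3 ⇒ √y = (16/3)/(4/3) = 4 ⇒ y = 16.

y = 16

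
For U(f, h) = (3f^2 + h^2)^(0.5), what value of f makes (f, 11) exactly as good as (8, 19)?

f = 12

U depends on (f, h) only through S = 3f^2 + h^2, so equal utility means equal S. At (8, 19): S = 553.
With h = 11: 11^2 = 121, so 3f^2 = 553 − 121 = 432, i.e. f^2 = 144.
Hence f = √144 = 12.
Check: U(12, 11) = 23.516.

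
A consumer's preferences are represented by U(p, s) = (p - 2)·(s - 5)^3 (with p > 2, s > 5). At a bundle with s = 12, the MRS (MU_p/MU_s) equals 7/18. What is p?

p = 8

MU_p = (s−5)^3, MU_s = 3·(p−2)·(s−5)^2.
MRS = (1/3)·(s−5)/(p−2).
Substitute s = 12: MRS = (7/3)/(p − 2). Setting this equal to 7/18 gives p − 2 = (7/3)/(7/18) = 6, so p = 8.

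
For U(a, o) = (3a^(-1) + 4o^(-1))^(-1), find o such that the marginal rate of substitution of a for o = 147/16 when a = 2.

o = 7

For CES with ρ = -1, MRS = (3/4)·(o/a)^2.
Setting (3/4)·(o/2)^2 = 147/16 gives (o/2)^2 = 12.25, so o/2 = 3.5 and o = 7.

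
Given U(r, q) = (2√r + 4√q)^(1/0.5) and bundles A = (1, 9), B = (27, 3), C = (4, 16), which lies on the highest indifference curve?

Bundle C

Evaluate utility at each bundle:
U(A) = 196.000.
U(B) = 300.000.
U(C) = 400.000.
Highest utility is C, so C ≻ B ≻ A.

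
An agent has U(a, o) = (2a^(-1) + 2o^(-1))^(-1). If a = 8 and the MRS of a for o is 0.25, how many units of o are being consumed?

For CES with ρ = -1, MRS = (o/a)^2.
Setting (o/8)^2 = 0.25 gives o/8 = 0.5 and o = 4.

o = 4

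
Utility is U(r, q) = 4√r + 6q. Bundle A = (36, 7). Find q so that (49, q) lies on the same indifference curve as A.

q = 19/3

U(36, 7) = 66.
Set U(49, q) = 66 and solve.
With r = 49: √49 = 7, so 6q = 66 − 4·7 = 38 and q = 19/3.
Check: U(49, 19/3) = 66.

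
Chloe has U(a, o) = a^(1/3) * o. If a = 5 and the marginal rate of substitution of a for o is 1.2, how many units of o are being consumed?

MU_a = 1/3·a^(-2/3)·o and MU_o = a^(1/3).
MRS = MU_a/MU_o = (1/3)·o/a.
Substitute a = 5: MRS = o/15. Setting o/15 = 1.2 gives o = 1.2·15 = 18.

o = 18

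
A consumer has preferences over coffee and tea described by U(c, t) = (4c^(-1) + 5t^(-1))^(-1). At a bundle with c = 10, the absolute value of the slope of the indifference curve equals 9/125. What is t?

t = 3

For CES with ρ = -1, MRS = (4/5)·(t/c)^2.
Setting (4/5)·(t/10)^2 = 9/125 gives (t/10)^2 = 9/100, so t/10 = 0.3 and t = 3.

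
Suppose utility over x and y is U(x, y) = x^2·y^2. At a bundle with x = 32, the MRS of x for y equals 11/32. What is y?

MU_x = 2·x·y^2 and MU_y = 2·x^2·y.
MRS = MU_x/MU_y = y/x.
Substitute x = 32: MRS = y/32. Setting y/32 = 11/32 gives y = (11/32)·32 = 11.

y = 11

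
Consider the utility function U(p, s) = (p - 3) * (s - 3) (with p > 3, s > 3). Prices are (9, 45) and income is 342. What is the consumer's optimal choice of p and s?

p* = 13, s* = 5

MU_p = (s−3), MU_s = (p−3).
MRS = (s−3)/(p−3).
Tangency: set MRS = p_p/p_s = 9/45 = 0.2.
So (s − 3)/(p − 3) = 0.2, i.e. (s − 3) = 0.2·(p − 3).
Rewrite the budget in excess-of-subsistence terms: 9·(p − 3) + 45·(s − 3) = 342 − 9·3 − 45·3 = 180.
Substituting, 18·(p − 3) = 180, so p − 3 = 10 and p* = 13.
Then s − 3 = 0.2·10 = 2, so s* = 5.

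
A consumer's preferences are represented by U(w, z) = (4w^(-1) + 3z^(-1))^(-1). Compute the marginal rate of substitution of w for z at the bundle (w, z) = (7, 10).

For CES with ρ = -1, MRS = (4/3)·(z/w)^2.
At (7, 10): MRS = 400/147.
That is, one extra unit of w is worth 400/147 units of z at the margin.

MRS = 400/147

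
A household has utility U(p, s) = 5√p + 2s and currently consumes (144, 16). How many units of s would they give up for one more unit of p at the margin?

MRS = 5/48

MU_p = 5/(2√p), MU_s = 2.
MRS = 5/(2√p) ÷ 2.
At (144, 16): MRS = 5/48.
The indifference curve has slope −5/48 at this bundle.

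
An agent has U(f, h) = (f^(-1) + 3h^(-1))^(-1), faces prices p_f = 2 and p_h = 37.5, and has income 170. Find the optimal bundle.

For CES with ρ = -1, MRS = (1/3)·(h/f)^2.
Tangency: set MRS = p_f/p_h = 2/37.5 = 4/75.
So (h/f)^2 = 4/25; taking the square root, h/f = 0.4, i.e. h = 0.4·f.
Substitute into the budget 2·f + 37.5·h = 170: 17·f = 170, so f* = 10 and h* = 0.4·10 = 4.

f* = 10, h* = 4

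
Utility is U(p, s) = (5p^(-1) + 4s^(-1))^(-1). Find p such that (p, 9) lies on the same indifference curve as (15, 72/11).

U depends on (p, s) only through S = 5p^(-1) + 4s^(-1), so equal utility means equal S. At (15, 72/11): S = 17/18.
With s = 9: 4·9^(-1) = 4/9, so 5p^(-1) = 17/18 − 4/9 = 0.5, i.e. p^(-1) = 0.1.
Hence p = 1/0.1 = 10.
Check: U(10, 9) = 1.0588.

p = 10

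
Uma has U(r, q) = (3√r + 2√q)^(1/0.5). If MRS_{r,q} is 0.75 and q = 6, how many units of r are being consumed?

r = 24

For CES with ρ = 0.5, MRS = (3/2)·√(q/r).
Setting (3/2)·√(6/r) = 0.75 gives √(6/r) = 0.5, so 6/r = 0.25 and r = 24.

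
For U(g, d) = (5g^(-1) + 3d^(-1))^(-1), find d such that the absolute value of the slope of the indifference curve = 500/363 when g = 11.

d = 10

For CES with ρ = -1, MRS = (5/3)·(d/g)^2.
Setting (5/3)·(d/11)^2 = 500/363 gives (d/11)^2 = 100/121, so d/11 = 10/11 and d = 10.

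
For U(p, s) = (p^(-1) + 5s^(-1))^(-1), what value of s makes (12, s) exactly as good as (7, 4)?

U depends on (p, s) only through S = p^(-1) + 5s^(-1), so equal utility means equal S. At (7, 4): S = 39/28.
With p = 12: 12^(-1) = 1/12, so 5s^(-1) = 39/28 − 1/12 = 55/42, i.e. s^(-1) = 11/42.
Hence s = 1/(11/42) = 42/11.
Check: U(12, 42/11) = 0.7179.

s = 42/11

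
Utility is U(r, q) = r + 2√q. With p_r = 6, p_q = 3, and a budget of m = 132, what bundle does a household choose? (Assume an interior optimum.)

r* = 20, q* = 4

MU_r = 1, MU_q = 2/(2√q).
MRS = 1 ÷ (2/(2√q)).
Tangency: set MRS = p_r/p_q = 6/3 = 2.
MRS depends only on q: √q = 2 ⇒ √q = 2 ⇒ q* = 4.
From the budget, 6·r = 132 − 3·4 = 120, so r* = 20.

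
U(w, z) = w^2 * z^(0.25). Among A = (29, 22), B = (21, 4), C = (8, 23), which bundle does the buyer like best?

Bundle A

Evaluate utility at each bundle:
U(A) = 1821.385.
U(B) = 623.668.
U(C) = 140.156.
Highest utility is A, so A ≻ B ≻ C.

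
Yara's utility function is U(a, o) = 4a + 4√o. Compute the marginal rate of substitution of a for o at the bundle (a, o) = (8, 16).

MU_a = 4, MU_o = 4/(2√o).
MRS = 4 ÷ (4/(2√o)).
At (8, 16): MRS = 8.
So at (8, 16) the consumer would give up 8 units of o for one more unit of a.

MRS = 8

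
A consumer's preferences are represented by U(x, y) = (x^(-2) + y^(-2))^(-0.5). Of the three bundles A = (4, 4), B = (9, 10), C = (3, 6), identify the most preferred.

Bundle B

Evaluate utility at each bundle:
U(A) = 2.828.
U(B) = 6.690.
U(C) = 2.683.
Highest utility is B, so B ≻ A ≻ C.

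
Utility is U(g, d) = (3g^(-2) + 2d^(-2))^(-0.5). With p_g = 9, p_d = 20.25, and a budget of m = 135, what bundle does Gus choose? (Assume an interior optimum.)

For CES with ρ = -2, MRS = (3/2)·(d/g)^3.
Tangency: set MRS = p_g/p_d = 9/20.25 = 4/9.
So (d/g)^3 = 8/27; taking the cube root, d/g = 2/3, i.e. d = (2/3)·g.
Substitute into the budget 9·g + 20.25·d = 135: 22.5·g = 135, so g* = 6 and d* = (2/3)·6 = 4.

g* = 6, d* = 4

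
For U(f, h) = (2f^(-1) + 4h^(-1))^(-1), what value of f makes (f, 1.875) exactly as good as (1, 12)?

U depends on (f, h) only through S = 2f^(-1) + 4h^(-1), so equal utility means equal S. At (1, 12): S = 7/3.
With h = 1.875: 4·1.875^(-1) = 32/15, so 2f^(-1) = 7/3 − 32/15 = 0.2, i.e. f^(-1) = 0.1.
Hence f = 1/0.1 = 10.
Check: U(10, 1.875) = 0.4286.

f = 10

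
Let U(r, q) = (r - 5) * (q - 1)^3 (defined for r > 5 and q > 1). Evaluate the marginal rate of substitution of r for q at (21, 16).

MRS = 5/16

MU_r = (q−1)^3, MU_q = 3·(r−5)·(q−1)^2.
MRS = (1/3)·(q−1)/(r−5).
At (21, 16): MRS = 5/16.
That is, one extra unit of r is worth 5/16 units of q at the margin.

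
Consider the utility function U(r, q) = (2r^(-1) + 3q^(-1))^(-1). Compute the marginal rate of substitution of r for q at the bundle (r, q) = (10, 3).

MRS = 3/50

For CES with ρ = -1, MRS = (2/3)·(q/r)^2.
At (10, 3): MRS = 3/50.
So at (10, 3) the consumer would give up 3/50 units of q for one more unit of r.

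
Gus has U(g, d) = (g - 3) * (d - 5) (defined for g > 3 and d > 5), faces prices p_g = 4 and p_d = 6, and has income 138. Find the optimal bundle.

g* = 15, d* = 13

MU_g = (d−5), MU_d = (g−3).
MRS = (d−5)/(g−3).
Tangency: set MRS = p_g/p_d = 4/6 = 2/3.
So (d − 5)/(g − 3) = 2/3, i.e. (d − 5) = (2/3)·(g − 3).
Rewrite the budget in excess-of-subsistence terms: 4·(g − 3) + 6·(d − 5) = 138 − 4·3 − 6·5 = 96.
Substituting, 8·(g − 3) = 96, so g − 3 = 12 and g* = 15.
Then d − 5 = (2/3)·12 = 8, so d* = 13.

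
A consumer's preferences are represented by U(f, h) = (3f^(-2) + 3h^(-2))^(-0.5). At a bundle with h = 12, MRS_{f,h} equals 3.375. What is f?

f = 8

For CES with ρ = -2, MRS = (h/f)^3.
Setting (12/f)^3 = 3.375 gives 12/f = 1.5 and f = 8.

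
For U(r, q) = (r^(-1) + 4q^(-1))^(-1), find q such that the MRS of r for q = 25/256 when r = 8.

For CES with ρ = -1, MRS = (1/4)·(q/r)^2.
Setting (1/4)·(q/8)^2 = 25/256 gives (q/8)^2 = 25/64, so q/8 = 0.625 and q = 5.

q = 5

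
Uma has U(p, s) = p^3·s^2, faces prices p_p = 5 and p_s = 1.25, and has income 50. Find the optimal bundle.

p* = 6, s* = 16

MU_p = 3·p^2·s^2 and MU_s = 2·p^3·s.
MRS = MU_p/MU_s = (3/2)·s/p.
Tangency: set MRS = p_p/p_s = 5/1.25 = 4.
So (3/2)·s/p = 4, i.e. s = (8/3)·p.
Substitute into the budget 5·p + 1.25·s = 50: (25/3)·p = 50, so p* = 6.
Then s* = (8/3)·6 = 16.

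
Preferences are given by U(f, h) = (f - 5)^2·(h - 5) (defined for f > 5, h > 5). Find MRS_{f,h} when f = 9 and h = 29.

MRS = 12

MU_f = 2·(f−5)·(h−5), MU_h = (f−5)^2.
MRS = (2/1)·(h−5)/(f−5).
At (9, 29): MRS = 12.
The indifference curve has slope −12 at this bundle.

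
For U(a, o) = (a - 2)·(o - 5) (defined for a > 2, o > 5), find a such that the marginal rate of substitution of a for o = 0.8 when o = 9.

a = 7

MU_a = (o−5), MU_o = (a−2).
MRS = (o−5)/(a−2).
Substitute o = 9: MRS = 4/(a − 2). Setting this equal to 0.8 gives a − 2 = 4/0.8 = 5, so a = 7.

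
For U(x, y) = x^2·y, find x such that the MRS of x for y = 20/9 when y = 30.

x = 27

MU_x = 2·x·y and MU_y = x^2.
MRS = MU_x/MU_y = (2/1)·y/x.
Substitute y = 30: MRS = 60/x. Setting 60/x = 20/9 gives x = 60/(20/9) = 27.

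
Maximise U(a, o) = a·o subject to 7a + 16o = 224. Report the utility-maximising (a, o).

MU_a = o and MU_o = a.
MRS = MU_a/MU_o = o/a.
Tangency: set MRS = p_a/p_o = 7/16.
So o/a = 7/16, i.e. o = (7/16)·a.
Substitute into the budget 7·a + 16·o = 224: 14·a = 224, so a* = 16.
Then o* = (7/16)·16 = 7.

a* = 16, o* = 7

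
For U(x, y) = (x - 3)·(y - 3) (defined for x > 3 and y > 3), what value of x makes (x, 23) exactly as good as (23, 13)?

U(23, 13) = 200.
Set U(x, 23) = 200 and solve.
With y = 23: (23 − 3) = 20, so (x − 3) = 200/20 = 10.
So x = 3 + 10 = 13.
Check: U(13, 23) = 200.

x = 13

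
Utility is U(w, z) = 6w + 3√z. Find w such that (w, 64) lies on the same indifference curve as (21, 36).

U(21, 36) = 144.
Set U(w, 64) = 144 and solve.
With z = 64: √64 = 8, so 6w = 144 − 3·8 = 120 and w = 20.
Check: U(20, 64) = 144.

w = 20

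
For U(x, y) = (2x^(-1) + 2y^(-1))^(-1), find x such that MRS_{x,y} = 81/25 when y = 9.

For CES with ρ = -1, MRS = (y/x)^2.
Setting (9/x)^2 = 81/25 gives 9/x = 1.8 and x = 5.

x = 5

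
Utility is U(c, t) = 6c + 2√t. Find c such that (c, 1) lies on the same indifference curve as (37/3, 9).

U(37/3, 9) = 80.
Set U(c, 1) = 80 and solve.
With t = 1: √1 = 1, so 6c = 80 − 2·1 = 78 and c = 13.
Check: U(13, 1) = 80.

c = 13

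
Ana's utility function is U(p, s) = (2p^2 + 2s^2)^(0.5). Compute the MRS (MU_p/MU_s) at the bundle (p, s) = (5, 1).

For CES with ρ = 2, MRS = (s/p)^(-1).
At (5, 1): MRS = 5.
The indifference curve has slope −5 at this bundle.

MRS = 5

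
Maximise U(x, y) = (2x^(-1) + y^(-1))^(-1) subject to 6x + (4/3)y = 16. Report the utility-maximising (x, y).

x* = 2, y* = 3

For CES with ρ = -1, MRS = (2/1)·(y/x)^2.
Tangency: set MRS = p_x/p_y = 6/(4/3) = 4.5.
So (y/x)^2 = 2.25; taking the square root, y/x = 1.5, i.e. y = 1.5·x.
Substitute into the budget 6·x + (4/3)·y = 16: 8·x = 16, so x* = 2 and y* = 1.5·2 = 3.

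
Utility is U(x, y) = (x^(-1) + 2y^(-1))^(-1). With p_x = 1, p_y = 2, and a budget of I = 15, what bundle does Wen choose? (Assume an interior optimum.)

For CES with ρ = -1, MRS = (1/2)·(y/x)^2.
Tangency: set MRS = p_x/p_y = 1/2 = 0.5.
So (y/x)^2 = 1; taking the square root, y/x = 1, i.e. y = x.
Substitute into the budget 1·x + 2·y = 15: 3·x = 15, so x* = 5 and y* = 5.

x* = 5, y* = 5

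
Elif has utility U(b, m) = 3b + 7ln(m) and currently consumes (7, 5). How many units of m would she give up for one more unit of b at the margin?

MU_b = 3, MU_m = 7/m.
MRS = 3 ÷ (7/m).
At (7, 5): MRS = 15/7.
That is, one extra unit of b is worth 15/7 units of m at the margin.

MRS = 15/7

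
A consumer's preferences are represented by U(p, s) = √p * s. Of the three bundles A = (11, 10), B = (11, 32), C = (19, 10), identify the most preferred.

Bundle B

Evaluate utility at each bundle:
U(A) = 33.166.
U(B) = 106.132.
U(C) = 43.589.
Highest utility is B, so B ≻ C ≻ A.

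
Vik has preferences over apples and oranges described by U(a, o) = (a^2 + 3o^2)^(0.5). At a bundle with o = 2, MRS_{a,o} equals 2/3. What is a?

For CES with ρ = 2, MRS = (1/3)·(o/a)^(-1).
Setting (1/3)·(2/a)^(-1) = 2/3 gives (2/a)^(-1) = 2, so 2/a = 0.5 and a = 4.

a = 4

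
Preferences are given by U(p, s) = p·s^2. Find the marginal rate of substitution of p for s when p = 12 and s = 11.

MU_p = s^2 and MU_s = 2·p·s.
MRS = MU_p/MU_s = (1/2)·s/p.
At (12, 11): MRS = 11/24.
So at (12, 11) the consumer would give up 11/24 units of s for one more unit of p.

MRS = 11/24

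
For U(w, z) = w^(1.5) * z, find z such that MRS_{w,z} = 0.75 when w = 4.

MU_w = 1.5·√w·z and MU_z = w^(1.5).
MRS = MU_w/MU_z = (1.5)·z/w.
Substitute w = 4: MRS = z/(8/3). Setting z/(8/3) = 0.75 gives z = 0.75·(8/3) = 2.

z = 2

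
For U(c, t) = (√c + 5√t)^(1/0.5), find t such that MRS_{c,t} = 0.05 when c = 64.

t = 4

For CES with ρ = 0.5, MRS = (1/5)·√(t/c).
Setting (1/5)·√(t/64) = 0.05 gives √(t/64) = 0.25, so t/64 = 1/16 and t = 4.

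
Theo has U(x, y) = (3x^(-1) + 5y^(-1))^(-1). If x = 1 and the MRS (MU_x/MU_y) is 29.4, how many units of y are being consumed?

For CES with ρ = -1, MRS = (3/5)·(y/x)^2.
Setting (3/5)·(y/1)^2 = 29.4 gives (y/1)^2 = 49, so y/1 = 7 and y = 7.

y = 7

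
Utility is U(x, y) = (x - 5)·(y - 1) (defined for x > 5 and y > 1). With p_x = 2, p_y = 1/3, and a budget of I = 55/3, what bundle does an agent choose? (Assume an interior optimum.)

MU_x = (y−1), MU_y = (x−5).
MRS = (y−1)/(x−5).
Tangency: set MRS = p_x/p_y = 2/(1/3) = 6.
So (y − 1)/(x − 5) = 6, i.e. (y − 1) = 6·(x − 5).
Rewrite the budget in excess-of-subsistence terms: 2·(x − 5) + (1/3)·(y − 1) = 55/3 − 2·5 − (1/3)·1 = 8.
Substituting, 4·(x − 5) = 8, so x − 5 = 2 and x* = 7.
Then y − 1 = 6·2 = 12, so y* = 13.

x* = 7, y* = 13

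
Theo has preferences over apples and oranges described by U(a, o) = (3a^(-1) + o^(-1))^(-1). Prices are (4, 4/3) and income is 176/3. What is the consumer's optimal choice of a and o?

For CES with ρ = -1, MRS = (3/1)·(o/a)^2.
Tangency: set MRS = p_a/p_o = 4/(4/3) = 3.
So (o/a)^2 = 1; taking the square root, o/a = 1, i.e. o = a.
Substitute into the budget 4·a + (4/3)·o = 176/3: (16/3)·a = 176/3, so a* = 11 and o* = 11.

a* = 11, o* = 11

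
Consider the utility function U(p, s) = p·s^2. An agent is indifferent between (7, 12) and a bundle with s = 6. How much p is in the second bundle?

p = 28

U(7, 12) = 1008.
Set U(p, 6) = 1008 and solve.
With s = 6: 6^2 = 36, so p = 1008/36 = 28.
Check: U(28, 6) = 1008.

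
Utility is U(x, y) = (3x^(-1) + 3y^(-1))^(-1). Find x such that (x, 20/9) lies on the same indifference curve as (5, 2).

x = 4

U depends on (x, y) only through S = 3x^(-1) + 3y^(-1), so equal utility means equal S. At (5, 2): S = 2.1.
With y = 20/9: 3·(20/9)^(-1) = 1.35, so 3x^(-1) = 2.1 − 1.35 = 0.75, i.e. x^(-1) = 0.25.
Hence x = 1/0.25 = 4.
Check: U(4, 20/9) = 0.4762.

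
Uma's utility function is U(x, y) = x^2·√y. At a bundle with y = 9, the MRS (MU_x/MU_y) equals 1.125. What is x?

MU_x = 2·x·√y and MU_y = 0.5·x^2·y^(-0.5).
MRS = MU_x/MU_y = (4)·y/x.
Substitute y = 9: MRS = 36/x. Setting 36/x = 1.125 gives x = 36/1.125 = 32.

x = 32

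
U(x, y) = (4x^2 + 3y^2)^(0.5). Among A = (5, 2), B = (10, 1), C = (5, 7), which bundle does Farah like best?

Evaluate utility at each bundle:
U(A) = 10.583.
U(B) = 20.075.
U(C) = 15.716.
Highest utility is B, so B ≻ C ≻ A.

Bundle B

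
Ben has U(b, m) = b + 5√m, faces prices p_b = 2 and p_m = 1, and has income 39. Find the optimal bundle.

b* = 7, m* = 25

MU_b = 1, MU_m = 5/(2√m).
MRS = 1 ÷ (5/(2√m)).
Tangency: set MRS = p_b/p_m = 2/1 = 2.
MRS depends only on m: 0.4·√m = 2 ⇒ √m = 2/0.4 = 5 ⇒ m* = 25.
From the budget, 2·b = 39 − 1·25 = 14, so b* = 7.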